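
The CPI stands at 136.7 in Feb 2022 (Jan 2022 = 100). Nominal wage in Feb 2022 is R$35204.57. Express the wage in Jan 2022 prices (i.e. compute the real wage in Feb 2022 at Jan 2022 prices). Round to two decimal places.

Real = Nominal ÷ (Index/100) = 35204.57 ÷ (136.7/100)
     = 35204.57 ÷ 1.367 = 25753.1602

25753.16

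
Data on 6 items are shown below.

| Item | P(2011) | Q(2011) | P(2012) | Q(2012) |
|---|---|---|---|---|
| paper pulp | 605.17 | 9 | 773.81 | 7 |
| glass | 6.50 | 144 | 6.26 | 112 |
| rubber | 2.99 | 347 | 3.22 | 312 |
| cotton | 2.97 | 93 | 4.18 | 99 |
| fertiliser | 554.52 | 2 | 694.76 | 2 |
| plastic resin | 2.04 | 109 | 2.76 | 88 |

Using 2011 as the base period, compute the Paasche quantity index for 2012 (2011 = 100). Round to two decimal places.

82.88

Paasche quantity index uses current-period prices as weights.
ΣP(2012)·Q(2012) = 773.81×7 + 6.26×112 + 3.22×312 + 4.18×99 + 694.76×2 + 2.76×88 = 5416.67 + 701.12 + 1004.64 + 413.82 + 1389.52 + 242.88 = 9168.65
ΣP(2012)·Q(2011) = 773.81×9 + 6.26×144 + 3.22×347 + 4.18×93 + 694.76×2 + 2.76×109 = 6964.29 + 901.44 + 1117.34 + 388.74 + 1389.52 + 300.84 = 11062.17
Index = 9168.65 / 11062.17 × 100 = 82.8829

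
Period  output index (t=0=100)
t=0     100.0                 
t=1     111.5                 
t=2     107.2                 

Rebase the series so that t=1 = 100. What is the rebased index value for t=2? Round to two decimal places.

Rebased(t=2) = 107.2 / 111.5 × 100 = 96.1435

96.14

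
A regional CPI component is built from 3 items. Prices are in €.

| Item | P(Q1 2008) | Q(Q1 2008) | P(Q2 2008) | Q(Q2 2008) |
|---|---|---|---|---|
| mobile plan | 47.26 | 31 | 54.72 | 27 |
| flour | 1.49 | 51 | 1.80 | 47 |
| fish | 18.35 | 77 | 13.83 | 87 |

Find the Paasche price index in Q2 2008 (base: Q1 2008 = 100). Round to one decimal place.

Paasche price index uses current-period quantities as weights.
ΣP(Q2 2008)·Q(Q2 2008) = 54.72×27 + 1.80×47 + 13.83×87 = 1477.44 + 84.6 + 1203.21 = 2765.25
ΣP(Q1 2008)·Q(Q2 2008) = 47.26×27 + 1.49×47 + 18.35×87 = 1276.02 + 70.03 + 1596.45 = 2942.5
Index = 2765.25 / 2942.5 × 100 = 93.9762

94.0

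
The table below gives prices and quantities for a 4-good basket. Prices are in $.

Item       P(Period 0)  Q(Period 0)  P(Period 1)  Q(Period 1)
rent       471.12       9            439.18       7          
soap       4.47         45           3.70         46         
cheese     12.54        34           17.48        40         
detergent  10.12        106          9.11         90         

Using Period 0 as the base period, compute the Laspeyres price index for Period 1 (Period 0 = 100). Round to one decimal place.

95.6

Laspeyres price index uses base-period quantities as weights.
ΣP(Period 1)·Q(Period 0) = 439.18×9 + 3.70×45 + 17.48×34 + 9.11×106 = 3952.62 + 166.5 + 594.32 + 965.66 = 5679.1
ΣP(Period 0)·Q(Period 0) = 471.12×9 + 4.47×45 + 12.54×34 + 10.12×106 = 4240.08 + 201.15 + 426.36 + 1072.72 = 5940.31
Index = 5679.1 / 5940.31 × 100 = 95.6028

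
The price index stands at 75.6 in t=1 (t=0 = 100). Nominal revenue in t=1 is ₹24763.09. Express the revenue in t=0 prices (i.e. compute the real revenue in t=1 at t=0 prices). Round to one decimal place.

Real = Nominal ÷ (Index/100) = 24763.09 ÷ (75.6/100)
     = 24763.09 ÷ 0.756 = 32755.4101

32755.4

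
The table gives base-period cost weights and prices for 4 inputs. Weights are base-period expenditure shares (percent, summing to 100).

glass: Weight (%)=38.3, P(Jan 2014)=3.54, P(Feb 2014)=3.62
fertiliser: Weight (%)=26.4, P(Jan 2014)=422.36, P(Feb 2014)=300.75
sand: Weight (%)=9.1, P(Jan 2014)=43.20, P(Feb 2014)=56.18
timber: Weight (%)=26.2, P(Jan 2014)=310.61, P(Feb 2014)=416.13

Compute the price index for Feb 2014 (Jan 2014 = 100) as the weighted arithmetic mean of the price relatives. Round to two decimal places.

104.90

glass: 38.3 × (3.62/3.54) = 38.3 × 1.022599 = 39.1655
fertiliser: 26.4 × (300.75/422.36) = 26.4 × 0.712070 = 18.7987
sand: 9.1 × (56.18/43.20) = 9.1 × 1.300463 = 11.8342
timber: 26.2 × (416.13/310.61) = 26.2 × 1.339719 = 35.1006
Index = Σ wᵢ·(p₁ᵢ/p₀ᵢ) = 39.1655 + 18.7987 + 11.8342 + 35.1006 = 104.8990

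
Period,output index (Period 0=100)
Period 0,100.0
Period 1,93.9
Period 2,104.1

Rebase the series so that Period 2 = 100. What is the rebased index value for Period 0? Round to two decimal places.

Rebased(Period 0) = 100.0 / 104.1 × 100 = 96.0615

96.06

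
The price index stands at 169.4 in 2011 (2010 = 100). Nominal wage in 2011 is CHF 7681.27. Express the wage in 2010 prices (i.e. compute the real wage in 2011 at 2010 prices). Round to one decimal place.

4534.4

Real = Nominal ÷ (Index/100) = 7681.27 ÷ (169.4/100)
     = 7681.27 ÷ 1.694 = 4534.3979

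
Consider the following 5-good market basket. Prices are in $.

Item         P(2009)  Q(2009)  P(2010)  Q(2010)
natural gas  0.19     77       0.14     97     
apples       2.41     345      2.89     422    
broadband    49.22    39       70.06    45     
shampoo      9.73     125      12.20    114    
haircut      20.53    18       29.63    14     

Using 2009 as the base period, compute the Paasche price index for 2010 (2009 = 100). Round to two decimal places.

Paasche price index uses current-period quantities as weights.
ΣP(2010)·Q(2010) = 0.14×97 + 2.89×422 + 70.06×45 + 12.20×114 + 29.63×14 = 13.58 + 1219.58 + 3152.7 + 1390.8 + 414.82 = 6191.48
ΣP(2009)·Q(2010) = 0.19×97 + 2.41×422 + 49.22×45 + 9.73×114 + 20.53×14 = 18.43 + 1017.02 + 2214.9 + 1109.22 + 287.42 = 4646.99
Index = 6191.48 / 4646.99 × 100 = 133.2364

133.24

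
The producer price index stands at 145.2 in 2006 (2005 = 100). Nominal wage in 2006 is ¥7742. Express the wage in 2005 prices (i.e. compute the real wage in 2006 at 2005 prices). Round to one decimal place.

5332.0

Real = Nominal ÷ (Index/100) = 7742 ÷ (145.2/100)
     = 7742 ÷ 1.452 = 5331.9559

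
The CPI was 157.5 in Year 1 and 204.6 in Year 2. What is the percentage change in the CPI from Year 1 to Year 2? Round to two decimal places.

29.90%

Change = (204.6 − 157.5) / 157.5 × 100
       = 47.1 / 157.5 × 100 = 29.9048%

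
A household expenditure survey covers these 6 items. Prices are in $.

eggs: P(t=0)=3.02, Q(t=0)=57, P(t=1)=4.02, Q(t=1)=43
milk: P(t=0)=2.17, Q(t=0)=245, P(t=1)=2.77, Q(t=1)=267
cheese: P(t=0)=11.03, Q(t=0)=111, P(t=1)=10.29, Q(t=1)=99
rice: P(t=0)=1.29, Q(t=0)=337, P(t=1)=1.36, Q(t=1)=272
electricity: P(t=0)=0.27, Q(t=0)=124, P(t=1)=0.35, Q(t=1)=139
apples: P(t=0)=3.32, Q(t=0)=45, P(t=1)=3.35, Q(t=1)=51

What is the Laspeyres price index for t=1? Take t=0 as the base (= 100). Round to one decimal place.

Laspeyres price index uses base-period quantities as weights.
ΣP(t=1)·Q(t=0) = 4.02×57 + 2.77×245 + 10.29×111 + 1.36×337 + 0.35×124 + 3.35×45 = 229.14 + 678.65 + 1142.19 + 458.32 + 43.4 + 150.75 = 2702.45
ΣP(t=0)·Q(t=0) = 3.02×57 + 2.17×245 + 11.03×111 + 1.29×337 + 0.27×124 + 3.32×45 = 172.14 + 531.65 + 1224.33 + 434.73 + 33.48 + 149.4 = 2545.73
Index = 2702.45 / 2545.73 × 100 = 106.1562

106.2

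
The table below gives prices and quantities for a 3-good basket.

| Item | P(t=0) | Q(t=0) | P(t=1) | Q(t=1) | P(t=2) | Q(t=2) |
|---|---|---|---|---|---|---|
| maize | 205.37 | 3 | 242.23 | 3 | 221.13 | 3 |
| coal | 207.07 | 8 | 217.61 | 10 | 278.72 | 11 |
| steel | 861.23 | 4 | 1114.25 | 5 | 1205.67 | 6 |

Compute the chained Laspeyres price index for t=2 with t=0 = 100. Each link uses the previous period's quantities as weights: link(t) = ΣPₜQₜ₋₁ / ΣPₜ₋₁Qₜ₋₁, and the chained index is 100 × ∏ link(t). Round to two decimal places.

135.47

Link t=0→t=1:
ΣP(t=1)Q(t=0) = 242.23×3 + 217.61×8 + 1114.25×4 = 726.69 + 1740.88 + 4457 = 6924.57
ΣP(t=0)Q(t=0) = 205.37×3 + 207.07×8 + 861.23×4 = 616.11 + 1656.56 + 3444.92 = 5717.59
link = 6924.57/5717.59 = 1.211099
Link t=1→t=2:
ΣP(t=2)Q(t=1) = 221.13×3 + 278.72×10 + 1205.67×5 = 663.39 + 2787.2 + 6028.35 = 9478.94
ΣP(t=1)Q(t=1) = 242.23×3 + 217.61×10 + 1114.25×5 = 726.69 + 2176.1 + 5571.25 = 8474.04
link = 9478.94/8474.04 = 1.118586
Chained index = 100 × 1.211099 × 1.118586 = 135.4719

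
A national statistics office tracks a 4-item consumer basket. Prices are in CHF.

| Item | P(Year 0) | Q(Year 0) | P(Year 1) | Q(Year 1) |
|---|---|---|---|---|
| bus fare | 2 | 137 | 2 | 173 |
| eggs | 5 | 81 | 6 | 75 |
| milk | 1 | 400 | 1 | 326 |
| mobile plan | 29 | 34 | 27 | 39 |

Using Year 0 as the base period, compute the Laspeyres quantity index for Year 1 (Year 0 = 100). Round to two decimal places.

Laspeyres quantity index uses base-period prices as weights.
ΣP(Year 0)·Q(Year 1) = 2×173 + 5×75 + 1×326 + 29×39 = 346 + 375 + 326 + 1131 = 2178
ΣP(Year 0)·Q(Year 0) = 2×137 + 5×81 + 1×400 + 29×34 = 274 + 405 + 400 + 986 = 2065
Index = 2178 / 2065 × 100 = 105.4722

105.47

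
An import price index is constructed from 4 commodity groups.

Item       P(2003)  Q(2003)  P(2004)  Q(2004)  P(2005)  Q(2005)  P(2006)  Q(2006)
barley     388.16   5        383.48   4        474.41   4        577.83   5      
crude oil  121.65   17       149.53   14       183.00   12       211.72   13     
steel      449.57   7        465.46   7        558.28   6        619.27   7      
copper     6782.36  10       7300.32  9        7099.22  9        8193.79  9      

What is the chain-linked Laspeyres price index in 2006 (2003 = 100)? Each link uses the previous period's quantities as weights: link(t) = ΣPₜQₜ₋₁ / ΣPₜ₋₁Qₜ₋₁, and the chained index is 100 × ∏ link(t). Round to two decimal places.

Link 2003→2004:
ΣP(2004)Q(2003) = 383.48×5 + 149.53×17 + 465.46×7 + 7300.32×10 = 1917.4 + 2542.01 + 3258.22 + 73003.2 = 80720.83
ΣP(2003)Q(2003) = 388.16×5 + 121.65×17 + 449.57×7 + 6782.36×10 = 1940.8 + 2068.05 + 3146.99 + 67823.6 = 74979.44
link = 80720.83/74979.44 = 1.076573
Link 2004→2005:
ΣP(2005)Q(2004) = 474.41×4 + 183.00×14 + 558.28×7 + 7099.22×9 = 1897.64 + 2562 + 3907.96 + 63892.98 = 72260.58
ΣP(2004)Q(2004) = 383.48×4 + 149.53×14 + 465.46×7 + 7300.32×9 = 1533.92 + 2093.42 + 3258.22 + 65702.88 = 72588.44
link = 72260.58/72588.44 = 0.995483
Link 2005→2006:
ΣP(2006)Q(2005) = 577.83×4 + 211.72×12 + 619.27×6 + 8193.79×9 = 2311.32 + 2540.64 + 3715.62 + 73744.11 = 82311.69
ΣP(2005)Q(2005) = 474.41×4 + 183.00×12 + 558.28×6 + 7099.22×9 = 1897.64 + 2196 + 3349.68 + 63892.98 = 71336.3
link = 82311.69/71336.3 = 1.153854
Chained index = 100 × 1.076573 × 0.995483 × 1.153854 = 123.6597

123.66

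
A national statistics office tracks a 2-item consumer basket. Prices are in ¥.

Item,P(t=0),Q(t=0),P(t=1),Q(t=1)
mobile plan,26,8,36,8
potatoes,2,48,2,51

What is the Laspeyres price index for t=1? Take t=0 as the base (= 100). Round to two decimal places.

126.32

Laspeyres price index uses base-period quantities as weights.
ΣP(t=1)·Q(t=0) = 36×8 + 2×48 = 288 + 96 = 384
ΣP(t=0)·Q(t=0) = 26×8 + 2×48 = 208 + 96 = 304
Index = 384 / 304 × 100 = 126.3158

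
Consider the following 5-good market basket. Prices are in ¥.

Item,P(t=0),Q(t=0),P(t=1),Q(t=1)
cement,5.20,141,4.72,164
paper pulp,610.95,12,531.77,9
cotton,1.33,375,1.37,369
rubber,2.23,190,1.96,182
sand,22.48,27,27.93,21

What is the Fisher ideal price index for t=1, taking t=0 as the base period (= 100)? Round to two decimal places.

90.67

Laspeyres component (base-period weights):
ΣP(t=1)Q(t=0) = 4.72×141 + 531.77×12 + 1.37×375 + 1.96×190 + 27.93×27 = 665.52 + 6381.24 + 513.75 + 372.4 + 754.11 = 8687.02
ΣP(t=0)Q(t=0) = 5.20×141 + 610.95×12 + 1.33×375 + 2.23×190 + 22.48×27 = 733.2 + 7331.4 + 498.75 + 423.7 + 606.96 = 9594.01
L = 8687.02 / 9594.01 × 100 = 90.5463
Paasche component (current-period weights):
ΣP(t=1)Q(t=1) = 4.72×164 + 531.77×9 + 1.37×369 + 1.96×182 + 27.93×21 = 774.08 + 4785.93 + 505.53 + 356.72 + 586.53 = 7008.79
ΣP(t=0)Q(t=1) = 5.20×164 + 610.95×9 + 1.33×369 + 2.23×182 + 22.48×21 = 852.8 + 5498.55 + 490.77 + 405.86 + 472.08 = 7720.06
P = 7008.79 / 7720.06 × 100 = 90.7867
Fisher = √(L × P) = √(90.5463 × 90.7867) = 90.6664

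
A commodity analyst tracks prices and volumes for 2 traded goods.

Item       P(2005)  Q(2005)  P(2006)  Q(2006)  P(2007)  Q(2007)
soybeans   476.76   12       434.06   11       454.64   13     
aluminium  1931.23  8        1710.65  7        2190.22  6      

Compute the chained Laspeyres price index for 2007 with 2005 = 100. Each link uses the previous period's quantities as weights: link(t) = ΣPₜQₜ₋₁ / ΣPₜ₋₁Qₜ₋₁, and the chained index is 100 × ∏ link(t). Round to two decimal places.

108.34

Link 2005→2006:
ΣP(2006)Q(2005) = 434.06×12 + 1710.65×8 = 5208.72 + 13685.2 = 18893.92
ΣP(2005)Q(2005) = 476.76×12 + 1931.23×8 = 5721.12 + 15449.84 = 21170.96
link = 18893.92/21170.96 = 0.892445
Link 2006→2007:
ΣP(2007)Q(2006) = 454.64×11 + 2190.22×7 = 5001.04 + 15331.54 = 20332.58
ΣP(2006)Q(2006) = 434.06×11 + 1710.65×7 = 4774.66 + 11974.55 = 16749.21
link = 20332.58/16749.21 = 1.213943
Chained index = 100 × 0.892445 × 1.213943 = 108.3377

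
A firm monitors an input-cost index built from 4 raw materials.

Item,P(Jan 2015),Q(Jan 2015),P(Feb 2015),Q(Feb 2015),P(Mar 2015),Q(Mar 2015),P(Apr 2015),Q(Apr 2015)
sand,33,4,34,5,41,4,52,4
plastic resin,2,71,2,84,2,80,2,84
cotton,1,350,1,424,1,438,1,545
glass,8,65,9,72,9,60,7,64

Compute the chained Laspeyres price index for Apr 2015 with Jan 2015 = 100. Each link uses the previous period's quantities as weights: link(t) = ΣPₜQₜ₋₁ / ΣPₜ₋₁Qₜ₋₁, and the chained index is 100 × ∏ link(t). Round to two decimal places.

Link Jan 2015→Feb 2015:
ΣP(Feb 2015)Q(Jan 2015) = 34×4 + 2×71 + 1×350 + 9×65 = 136 + 142 + 350 + 585 = 1213
ΣP(Jan 2015)Q(Jan 2015) = 33×4 + 2×71 + 1×350 + 8×65 = 132 + 142 + 350 + 520 = 1144
link = 1213/1144 = 1.060315
Link Feb 2015→Mar 2015:
ΣP(Mar 2015)Q(Feb 2015) = 41×5 + 2×84 + 1×424 + 9×72 = 205 + 168 + 424 + 648 = 1445
ΣP(Feb 2015)Q(Feb 2015) = 34×5 + 2×84 + 1×424 + 9×72 = 170 + 168 + 424 + 648 = 1410
link = 1445/1410 = 1.024823
Link Mar 2015→Apr 2015:
ΣP(Apr 2015)Q(Mar 2015) = 52×4 + 2×80 + 1×438 + 7×60 = 208 + 160 + 438 + 420 = 1226
ΣP(Mar 2015)Q(Mar 2015) = 41×4 + 2×80 + 1×438 + 9×60 = 164 + 160 + 438 + 540 = 1302
link = 1226/1302 = 0.941628
Chained index = 100 × 1.060315 × 1.024823 × 0.941628 = 102.3206

102.32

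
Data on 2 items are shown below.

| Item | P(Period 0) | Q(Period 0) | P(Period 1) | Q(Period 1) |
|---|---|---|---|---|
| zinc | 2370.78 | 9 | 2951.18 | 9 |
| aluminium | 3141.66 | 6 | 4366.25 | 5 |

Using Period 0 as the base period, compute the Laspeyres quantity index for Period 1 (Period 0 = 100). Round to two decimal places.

92.18

Laspeyres quantity index uses base-period prices as weights.
ΣP(Period 0)·Q(Period 1) = 2370.78×9 + 3141.66×5 = 21337.02 + 15708.3 = 37045.32
ΣP(Period 0)·Q(Period 0) = 2370.78×9 + 3141.66×6 = 21337.02 + 18849.96 = 40186.98
Index = 37045.32 / 40186.98 × 100 = 92.1824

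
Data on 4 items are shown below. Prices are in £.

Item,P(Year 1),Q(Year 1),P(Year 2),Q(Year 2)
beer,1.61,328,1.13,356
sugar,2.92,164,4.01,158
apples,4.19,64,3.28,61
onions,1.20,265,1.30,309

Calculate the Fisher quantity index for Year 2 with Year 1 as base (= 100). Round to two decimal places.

103.86

Laspeyres component (base-period weights):
ΣP(Year 1)Q(Year 2) = 1.61×356 + 2.92×158 + 4.19×61 + 1.20×309 = 573.16 + 461.36 + 255.59 + 370.8 = 1660.91
ΣP(Year 1)Q(Year 1) = 1.61×328 + 2.92×164 + 4.19×64 + 1.20×265 = 528.08 + 478.88 + 268.16 + 318 = 1593.12
L = 1660.91 / 1593.12 × 100 = 104.2552
Paasche component (current-period weights):
ΣP(Year 2)Q(Year 2) = 1.13×356 + 4.01×158 + 3.28×61 + 1.30×309 = 402.28 + 633.58 + 200.08 + 401.7 = 1637.64
ΣP(Year 2)Q(Year 1) = 1.13×328 + 4.01×164 + 3.28×64 + 1.30×265 = 370.64 + 657.64 + 209.92 + 344.5 = 1582.7
P = 1637.64 / 1582.7 × 100 = 103.4713
Fisher = √(L × P) = √(104.2552 × 103.4713) = 103.8625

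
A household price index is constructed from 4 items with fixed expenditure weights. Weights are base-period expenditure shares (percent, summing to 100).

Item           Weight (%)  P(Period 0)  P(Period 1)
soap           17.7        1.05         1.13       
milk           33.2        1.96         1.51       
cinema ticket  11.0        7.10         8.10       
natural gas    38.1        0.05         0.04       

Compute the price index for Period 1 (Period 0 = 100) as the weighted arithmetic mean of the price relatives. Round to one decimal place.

87.7

soap: 17.7 × (1.13/1.05) = 17.7 × 1.076190 = 19.0486
milk: 33.2 × (1.51/1.96) = 33.2 × 0.770408 = 25.5776
cinema ticket: 11.0 × (8.10/7.10) = 11.0 × 1.140845 = 12.5493
natural gas: 38.1 × (0.04/0.05) = 38.1 × 0.800000 = 30.4800
Index = Σ wᵢ·(p₁ᵢ/p₀ᵢ) = 19.0486 + 25.5776 + 12.5493 + 30.4800 = 87.6554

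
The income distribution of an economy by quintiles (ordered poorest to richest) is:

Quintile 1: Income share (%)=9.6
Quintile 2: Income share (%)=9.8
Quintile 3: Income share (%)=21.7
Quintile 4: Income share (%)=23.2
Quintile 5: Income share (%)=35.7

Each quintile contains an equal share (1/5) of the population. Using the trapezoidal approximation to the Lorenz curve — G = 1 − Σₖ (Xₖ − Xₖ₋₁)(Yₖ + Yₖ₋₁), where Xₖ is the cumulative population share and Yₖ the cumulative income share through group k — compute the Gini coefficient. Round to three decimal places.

0.262

Cumulative income shares Yₖ: 0.0960, 0.1940, 0.4110, 0.6430, 1.0000
Σ (Xₖ−Xₖ₋₁)(Yₖ+Yₖ₋₁) = (1/5)(0.0960+0.0000) + (1/5)(0.1940+0.0960) + (1/5)(0.4110+0.1940) + (1/5)(0.6430+0.4110) + (1/5)(1.0000+0.6430)
  = 0.0192 + 0.0580 + 0.1210 + 0.2108 + 0.3286 = 0.7376
G = 1 − 0.7376 = 0.2624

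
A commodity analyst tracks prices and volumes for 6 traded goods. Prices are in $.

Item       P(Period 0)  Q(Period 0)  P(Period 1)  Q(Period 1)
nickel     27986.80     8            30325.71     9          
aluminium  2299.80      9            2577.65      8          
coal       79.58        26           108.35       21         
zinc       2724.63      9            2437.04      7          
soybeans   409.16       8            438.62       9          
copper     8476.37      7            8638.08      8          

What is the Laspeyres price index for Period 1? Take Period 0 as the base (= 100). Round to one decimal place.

Laspeyres price index uses base-period quantities as weights.
ΣP(Period 1)·Q(Period 0) = 30325.71×8 + 2577.65×9 + 108.35×26 + 2437.04×9 + 438.62×8 + 8638.08×7 = 242605.68 + 23198.85 + 2817.1 + 21933.36 + 3508.96 + 60466.56 = 354530.51
ΣP(Period 0)·Q(Period 0) = 27986.80×8 + 2299.80×9 + 79.58×26 + 2724.63×9 + 409.16×8 + 8476.37×7 = 223894.4 + 20698.2 + 2069.08 + 24521.67 + 3273.28 + 59334.59 = 333791.22
Index = 354530.51 / 333791.22 × 100 = 106.2133

106.2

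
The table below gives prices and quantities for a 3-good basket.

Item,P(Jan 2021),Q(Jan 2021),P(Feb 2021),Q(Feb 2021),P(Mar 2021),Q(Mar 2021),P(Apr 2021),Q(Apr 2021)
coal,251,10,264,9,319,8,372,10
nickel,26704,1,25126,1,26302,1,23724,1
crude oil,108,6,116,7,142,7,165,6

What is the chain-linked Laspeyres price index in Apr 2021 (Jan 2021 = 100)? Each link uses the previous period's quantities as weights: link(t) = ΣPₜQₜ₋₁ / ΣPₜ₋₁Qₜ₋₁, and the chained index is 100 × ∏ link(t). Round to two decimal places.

Link Jan 2021→Feb 2021:
ΣP(Feb 2021)Q(Jan 2021) = 264×10 + 25126×1 + 116×6 = 2640 + 25126 + 696 = 28462
ΣP(Jan 2021)Q(Jan 2021) = 251×10 + 26704×1 + 108×6 = 2510 + 26704 + 648 = 29862
link = 28462/29862 = 0.953118
Link Feb 2021→Mar 2021:
ΣP(Mar 2021)Q(Feb 2021) = 319×9 + 26302×1 + 142×7 = 2871 + 26302 + 994 = 30167
ΣP(Feb 2021)Q(Feb 2021) = 264×9 + 25126×1 + 116×7 = 2376 + 25126 + 812 = 28314
link = 30167/28314 = 1.065445
Link Mar 2021→Apr 2021:
ΣP(Apr 2021)Q(Mar 2021) = 372×8 + 23724×1 + 165×7 = 2976 + 23724 + 1155 = 27855
ΣP(Mar 2021)Q(Mar 2021) = 319×8 + 26302×1 + 142×7 = 2552 + 26302 + 994 = 29848
link = 27855/29848 = 0.933228
Chained index = 100 × 0.953118 × 1.065445 × 0.933228 = 94.7688

94.77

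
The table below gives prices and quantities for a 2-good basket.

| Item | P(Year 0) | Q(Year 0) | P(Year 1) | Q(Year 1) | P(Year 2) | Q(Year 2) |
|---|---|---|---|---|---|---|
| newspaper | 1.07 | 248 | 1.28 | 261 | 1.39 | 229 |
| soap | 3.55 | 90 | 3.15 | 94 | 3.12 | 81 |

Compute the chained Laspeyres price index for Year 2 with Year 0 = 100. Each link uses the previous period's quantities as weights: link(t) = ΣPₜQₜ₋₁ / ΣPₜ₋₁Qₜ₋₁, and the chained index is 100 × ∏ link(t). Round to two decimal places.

Link Year 0→Year 1:
ΣP(Year 1)Q(Year 0) = 1.28×248 + 3.15×90 = 317.44 + 283.5 = 600.94
ΣP(Year 0)Q(Year 0) = 1.07×248 + 3.55×90 = 265.36 + 319.5 = 584.86
link = 600.94/584.86 = 1.027494
Link Year 1→Year 2:
ΣP(Year 2)Q(Year 1) = 1.39×261 + 3.12×94 = 362.79 + 293.28 = 656.07
ΣP(Year 1)Q(Year 1) = 1.28×261 + 3.15×94 = 334.08 + 296.1 = 630.18
link = 656.07/630.18 = 1.041083
Chained index = 100 × 1.027494 × 1.041083 = 106.9707

106.97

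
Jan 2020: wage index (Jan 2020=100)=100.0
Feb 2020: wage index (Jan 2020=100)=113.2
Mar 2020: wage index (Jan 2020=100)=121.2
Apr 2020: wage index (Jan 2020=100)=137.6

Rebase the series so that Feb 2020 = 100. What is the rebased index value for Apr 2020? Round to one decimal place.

Rebased(Apr 2020) = 137.6 / 113.2 × 100 = 121.5548

121.6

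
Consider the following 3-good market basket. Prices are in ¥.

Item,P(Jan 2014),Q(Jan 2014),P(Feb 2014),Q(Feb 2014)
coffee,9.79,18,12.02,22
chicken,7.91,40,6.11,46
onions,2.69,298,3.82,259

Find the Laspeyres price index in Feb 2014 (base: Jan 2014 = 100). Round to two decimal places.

123.56

Laspeyres price index uses base-period quantities as weights.
ΣP(Feb 2014)·Q(Jan 2014) = 12.02×18 + 6.11×40 + 3.82×298 = 216.36 + 244.4 + 1138.36 = 1599.12
ΣP(Jan 2014)·Q(Jan 2014) = 9.79×18 + 7.91×40 + 2.69×298 = 176.22 + 316.4 + 801.62 = 1294.24
Index = 1599.12 / 1294.24 × 100 = 123.5567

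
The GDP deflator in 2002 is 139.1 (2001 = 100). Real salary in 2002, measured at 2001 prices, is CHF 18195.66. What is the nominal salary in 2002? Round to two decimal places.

25310.16

Nominal = Real × (Index/100) = 18195.66 × (139.1/100)
        = 18195.66 × 1.391 = 25310.1631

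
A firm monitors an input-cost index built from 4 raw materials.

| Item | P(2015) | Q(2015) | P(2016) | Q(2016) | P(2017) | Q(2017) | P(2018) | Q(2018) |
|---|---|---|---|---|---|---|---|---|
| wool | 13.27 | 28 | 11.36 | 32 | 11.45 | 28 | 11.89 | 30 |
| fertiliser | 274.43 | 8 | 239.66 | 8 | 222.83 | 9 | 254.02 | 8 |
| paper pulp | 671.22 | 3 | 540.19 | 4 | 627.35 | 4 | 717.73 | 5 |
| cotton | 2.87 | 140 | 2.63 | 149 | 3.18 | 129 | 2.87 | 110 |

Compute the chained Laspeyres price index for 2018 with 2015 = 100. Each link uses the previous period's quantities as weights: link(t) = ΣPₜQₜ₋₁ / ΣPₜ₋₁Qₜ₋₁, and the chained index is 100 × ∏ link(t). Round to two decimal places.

Link 2015→2016:
ΣP(2016)Q(2015) = 11.36×28 + 239.66×8 + 540.19×3 + 2.63×140 = 318.08 + 1917.28 + 1620.57 + 368.2 = 4224.13
ΣP(2015)Q(2015) = 13.27×28 + 274.43×8 + 671.22×3 + 2.87×140 = 371.56 + 2195.44 + 2013.66 + 401.8 = 4982.46
link = 4224.13/4982.46 = 0.847800
Link 2016→2017:
ΣP(2017)Q(2016) = 11.45×32 + 222.83×8 + 627.35×4 + 3.18×149 = 366.4 + 1782.64 + 2509.4 + 473.82 = 5132.26
ΣP(2016)Q(2016) = 11.36×32 + 239.66×8 + 540.19×4 + 2.63×149 = 363.52 + 1917.28 + 2160.76 + 391.87 = 4833.43
link = 5132.26/4833.43 = 1.061826
Link 2017→2018:
ΣP(2018)Q(2017) = 11.89×28 + 254.02×9 + 717.73×4 + 2.87×129 = 332.92 + 2286.18 + 2870.92 + 370.23 = 5860.25
ΣP(2017)Q(2017) = 11.45×28 + 222.83×9 + 627.35×4 + 3.18×129 = 320.6 + 2005.47 + 2509.4 + 410.22 = 5245.69
link = 5860.25/5245.69 = 1.117155
Chained index = 100 × 0.847800 × 1.061826 × 1.117155 = 100.5681

100.57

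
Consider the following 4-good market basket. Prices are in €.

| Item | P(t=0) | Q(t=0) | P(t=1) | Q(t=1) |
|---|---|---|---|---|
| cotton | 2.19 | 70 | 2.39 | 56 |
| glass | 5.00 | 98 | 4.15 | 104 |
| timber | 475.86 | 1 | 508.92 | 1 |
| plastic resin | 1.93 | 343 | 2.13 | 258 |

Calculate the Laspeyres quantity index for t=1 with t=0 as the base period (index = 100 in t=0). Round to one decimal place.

90.8

Laspeyres quantity index uses base-period prices as weights.
ΣP(t=0)·Q(t=1) = 2.19×56 + 5.00×104 + 475.86×1 + 1.93×258 = 122.64 + 520 + 475.86 + 497.94 = 1616.44
ΣP(t=0)·Q(t=0) = 2.19×70 + 5.00×98 + 475.86×1 + 1.93×343 = 153.3 + 490 + 475.86 + 661.99 = 1781.15
Index = 1616.44 / 1781.15 × 100 = 90.7526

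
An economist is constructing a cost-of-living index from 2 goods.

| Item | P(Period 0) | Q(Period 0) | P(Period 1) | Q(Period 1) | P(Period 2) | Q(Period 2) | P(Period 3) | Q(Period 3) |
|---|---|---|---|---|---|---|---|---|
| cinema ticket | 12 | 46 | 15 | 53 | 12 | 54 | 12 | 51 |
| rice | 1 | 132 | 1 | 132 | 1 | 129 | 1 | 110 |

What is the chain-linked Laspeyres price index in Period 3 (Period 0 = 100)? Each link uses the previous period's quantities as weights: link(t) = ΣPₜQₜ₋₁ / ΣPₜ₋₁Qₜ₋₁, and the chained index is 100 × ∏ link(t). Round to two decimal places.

Link Period 0→Period 1:
ΣP(Period 1)Q(Period 0) = 15×46 + 1×132 = 690 + 132 = 822
ΣP(Period 0)Q(Period 0) = 12×46 + 1×132 = 552 + 132 = 684
link = 822/684 = 1.201754
Link Period 1→Period 2:
ΣP(Period 2)Q(Period 1) = 12×53 + 1×132 = 636 + 132 = 768
ΣP(Period 1)Q(Period 1) = 15×53 + 1×132 = 795 + 132 = 927
link = 768/927 = 0.828479
Link Period 2→Period 3:
ΣP(Period 3)Q(Period 2) = 12×54 + 1×129 = 648 + 129 = 777
ΣP(Period 2)Q(Period 2) = 12×54 + 1×129 = 648 + 129 = 777
link = 777/777 = 1.000000
Chained index = 100 × 1.201754 × 0.828479 × 1.000000 = 99.5628

99.56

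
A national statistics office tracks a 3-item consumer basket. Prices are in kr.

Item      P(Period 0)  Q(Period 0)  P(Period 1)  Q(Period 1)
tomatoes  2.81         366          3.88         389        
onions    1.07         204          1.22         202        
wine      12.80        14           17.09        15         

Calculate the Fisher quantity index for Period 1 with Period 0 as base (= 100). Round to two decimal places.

105.36

Laspeyres component (base-period weights):
ΣP(Period 0)Q(Period 1) = 2.81×389 + 1.07×202 + 12.80×15 = 1093.09 + 216.14 + 192 = 1501.23
ΣP(Period 0)Q(Period 0) = 2.81×366 + 1.07×204 + 12.80×14 = 1028.46 + 218.28 + 179.2 = 1425.94
L = 1501.23 / 1425.94 × 100 = 105.2800
Paasche component (current-period weights):
ΣP(Period 1)Q(Period 1) = 3.88×389 + 1.22×202 + 17.09×15 = 1509.32 + 246.44 + 256.35 = 2012.11
ΣP(Period 1)Q(Period 0) = 3.88×366 + 1.22×204 + 17.09×14 = 1420.08 + 248.88 + 239.26 = 1908.22
P = 2012.11 / 1908.22 × 100 = 105.4443
Fisher = √(L × P) = √(105.2800 × 105.4443) = 105.3622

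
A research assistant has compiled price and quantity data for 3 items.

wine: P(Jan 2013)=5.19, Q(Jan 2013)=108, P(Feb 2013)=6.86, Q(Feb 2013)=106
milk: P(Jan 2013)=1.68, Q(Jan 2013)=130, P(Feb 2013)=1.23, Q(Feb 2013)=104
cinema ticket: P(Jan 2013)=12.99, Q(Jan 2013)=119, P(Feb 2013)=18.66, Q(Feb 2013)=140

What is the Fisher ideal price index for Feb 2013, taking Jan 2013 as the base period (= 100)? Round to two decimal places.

135.29

Laspeyres component (base-period weights):
ΣP(Feb 2013)Q(Jan 2013) = 6.86×108 + 1.23×130 + 18.66×119 = 740.88 + 159.9 + 2220.54 = 3121.32
ΣP(Jan 2013)Q(Jan 2013) = 5.19×108 + 1.68×130 + 12.99×119 = 560.52 + 218.4 + 1545.81 = 2324.73
L = 3121.32 / 2324.73 × 100 = 134.2659
Paasche component (current-period weights):
ΣP(Feb 2013)Q(Feb 2013) = 6.86×106 + 1.23×104 + 18.66×140 = 727.16 + 127.92 + 2612.4 = 3467.48
ΣP(Jan 2013)Q(Feb 2013) = 5.19×106 + 1.68×104 + 12.99×140 = 550.14 + 174.72 + 1818.6 = 2543.46
P = 3467.48 / 2543.46 × 100 = 136.3293
Fisher = √(L × P) = √(134.2659 × 136.3293) = 135.2937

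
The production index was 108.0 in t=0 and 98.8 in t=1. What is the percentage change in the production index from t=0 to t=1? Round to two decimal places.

-8.52%

Change = (98.8 − 108.0) / 108.0 × 100
       = -9.2 / 108.0 × 100 = -8.5185%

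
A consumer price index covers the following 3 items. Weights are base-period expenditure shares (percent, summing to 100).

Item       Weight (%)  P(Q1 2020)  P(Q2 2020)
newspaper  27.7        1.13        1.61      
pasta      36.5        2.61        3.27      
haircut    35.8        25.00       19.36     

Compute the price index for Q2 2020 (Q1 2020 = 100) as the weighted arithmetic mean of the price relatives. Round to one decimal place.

112.9

newspaper: 27.7 × (1.61/1.13) = 27.7 × 1.424779 = 39.4664
pasta: 36.5 × (3.27/2.61) = 36.5 × 1.252874 = 45.7299
haircut: 35.8 × (19.36/25.00) = 35.8 × 0.774400 = 27.7235
Index = Σ wᵢ·(p₁ᵢ/p₀ᵢ) = 39.4664 + 45.7299 + 27.7235 = 112.9198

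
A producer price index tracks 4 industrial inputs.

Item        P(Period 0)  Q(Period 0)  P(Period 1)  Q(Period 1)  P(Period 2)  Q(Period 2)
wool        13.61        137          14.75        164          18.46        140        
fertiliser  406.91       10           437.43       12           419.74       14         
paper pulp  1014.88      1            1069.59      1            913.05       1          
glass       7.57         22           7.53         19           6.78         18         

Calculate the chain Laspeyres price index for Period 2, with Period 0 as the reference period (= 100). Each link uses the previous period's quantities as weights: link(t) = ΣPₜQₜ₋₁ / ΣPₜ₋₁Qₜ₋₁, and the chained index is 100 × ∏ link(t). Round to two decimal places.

109.96

Link Period 0→Period 1:
ΣP(Period 1)Q(Period 0) = 14.75×137 + 437.43×10 + 1069.59×1 + 7.53×22 = 2020.75 + 4374.3 + 1069.59 + 165.66 = 7630.3
ΣP(Period 0)Q(Period 0) = 13.61×137 + 406.91×10 + 1014.88×1 + 7.57×22 = 1864.57 + 4069.1 + 1014.88 + 166.54 = 7115.09
link = 7630.3/7115.09 = 1.072411
Link Period 1→Period 2:
ΣP(Period 2)Q(Period 1) = 18.46×164 + 419.74×12 + 913.05×1 + 6.78×19 = 3027.44 + 5036.88 + 913.05 + 128.82 = 9106.19
ΣP(Period 1)Q(Period 1) = 14.75×164 + 437.43×12 + 1069.59×1 + 7.53×19 = 2419 + 5249.16 + 1069.59 + 143.07 = 8880.82
link = 9106.19/8880.82 = 1.025377
Chained index = 100 × 1.072411 × 1.025377 = 109.9626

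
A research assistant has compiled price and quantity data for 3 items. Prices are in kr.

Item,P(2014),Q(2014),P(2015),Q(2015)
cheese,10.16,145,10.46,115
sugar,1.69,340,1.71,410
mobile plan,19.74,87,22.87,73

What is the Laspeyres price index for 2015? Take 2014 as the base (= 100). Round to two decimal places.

108.57

Laspeyres price index uses base-period quantities as weights.
ΣP(2015)·Q(2014) = 10.46×145 + 1.71×340 + 22.87×87 = 1516.7 + 581.4 + 1989.69 = 4087.79
ΣP(2014)·Q(2014) = 10.16×145 + 1.69×340 + 19.74×87 = 1473.2 + 574.6 + 1717.38 = 3765.18
Index = 4087.79 / 3765.18 × 100 = 108.5682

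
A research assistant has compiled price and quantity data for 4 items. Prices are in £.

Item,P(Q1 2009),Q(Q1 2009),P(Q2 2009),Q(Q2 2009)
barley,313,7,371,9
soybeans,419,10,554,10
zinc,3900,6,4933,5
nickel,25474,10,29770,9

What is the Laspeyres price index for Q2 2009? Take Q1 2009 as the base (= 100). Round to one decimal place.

Laspeyres price index uses base-period quantities as weights.
ΣP(Q2 2009)·Q(Q1 2009) = 371×7 + 554×10 + 4933×6 + 29770×10 = 2597 + 5540 + 29598 + 297700 = 335435
ΣP(Q1 2009)·Q(Q1 2009) = 313×7 + 419×10 + 3900×6 + 25474×10 = 2191 + 4190 + 23400 + 254740 = 284521
Index = 335435 / 284521 × 100 = 117.8946

117.9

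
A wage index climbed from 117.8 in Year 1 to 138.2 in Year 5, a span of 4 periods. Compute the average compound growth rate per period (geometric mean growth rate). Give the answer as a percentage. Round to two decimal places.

4.07%

Growth factor = (138.2/117.8)^(1/4) = (1.173175)^(1/4) = 1.040736
Growth rate = 1.040736 − 1 = 0.040736 = 4.0736%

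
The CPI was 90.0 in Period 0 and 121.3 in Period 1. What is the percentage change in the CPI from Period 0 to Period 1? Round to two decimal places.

34.78%

Change = (121.3 − 90.0) / 90.0 × 100
       = 31.3 / 90.0 × 100 = 34.7778%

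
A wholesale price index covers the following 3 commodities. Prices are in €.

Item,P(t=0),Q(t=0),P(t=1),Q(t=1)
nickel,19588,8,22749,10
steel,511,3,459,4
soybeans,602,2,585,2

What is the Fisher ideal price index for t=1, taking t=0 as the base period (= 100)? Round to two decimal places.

115.75

Laspeyres component (base-period weights):
ΣP(t=1)Q(t=0) = 22749×8 + 459×3 + 585×2 = 181992 + 1377 + 1170 = 184539
ΣP(t=0)Q(t=0) = 19588×8 + 511×3 + 602×2 = 156704 + 1533 + 1204 = 159441
L = 184539 / 159441 × 100 = 115.7412
Paasche component (current-period weights):
ΣP(t=1)Q(t=1) = 22749×10 + 459×4 + 585×2 = 227490 + 1836 + 1170 = 230496
ΣP(t=0)Q(t=1) = 19588×10 + 511×4 + 602×2 = 195880 + 2044 + 1204 = 199128
P = 230496 / 199128 × 100 = 115.7527
Fisher = √(L × P) = √(115.7412 × 115.7527) = 115.7470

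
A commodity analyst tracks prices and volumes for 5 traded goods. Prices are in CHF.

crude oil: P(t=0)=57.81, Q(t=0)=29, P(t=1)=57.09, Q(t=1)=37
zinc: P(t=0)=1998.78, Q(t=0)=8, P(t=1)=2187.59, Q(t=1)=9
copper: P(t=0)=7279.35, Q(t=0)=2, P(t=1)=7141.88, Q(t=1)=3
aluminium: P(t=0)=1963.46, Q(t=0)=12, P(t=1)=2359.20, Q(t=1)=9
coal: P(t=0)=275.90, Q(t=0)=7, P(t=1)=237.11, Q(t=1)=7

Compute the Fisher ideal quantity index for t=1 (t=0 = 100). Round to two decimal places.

Laspeyres component (base-period weights):
ΣP(t=0)Q(t=1) = 57.81×37 + 1998.78×9 + 7279.35×3 + 1963.46×9 + 275.90×7 = 2138.97 + 17989.02 + 21838.05 + 17671.14 + 1931.3 = 61568.48
ΣP(t=0)Q(t=0) = 57.81×29 + 1998.78×8 + 7279.35×2 + 1963.46×12 + 275.90×7 = 1676.49 + 15990.24 + 14558.7 + 23561.52 + 1931.3 = 57718.25
L = 61568.48 / 57718.25 × 100 = 106.6707
Paasche component (current-period weights):
ΣP(t=1)Q(t=1) = 57.09×37 + 2187.59×9 + 7141.88×3 + 2359.20×9 + 237.11×7 = 2112.33 + 19688.31 + 21425.64 + 21232.8 + 1659.77 = 66118.85
ΣP(t=1)Q(t=0) = 57.09×29 + 2187.59×8 + 7141.88×2 + 2359.20×12 + 237.11×7 = 1655.61 + 17500.72 + 14283.76 + 28310.4 + 1659.77 = 63410.26
P = 66118.85 / 63410.26 × 100 = 104.2715
Fisher = √(L × P) = √(106.6707 × 104.2715) = 105.4643

105.46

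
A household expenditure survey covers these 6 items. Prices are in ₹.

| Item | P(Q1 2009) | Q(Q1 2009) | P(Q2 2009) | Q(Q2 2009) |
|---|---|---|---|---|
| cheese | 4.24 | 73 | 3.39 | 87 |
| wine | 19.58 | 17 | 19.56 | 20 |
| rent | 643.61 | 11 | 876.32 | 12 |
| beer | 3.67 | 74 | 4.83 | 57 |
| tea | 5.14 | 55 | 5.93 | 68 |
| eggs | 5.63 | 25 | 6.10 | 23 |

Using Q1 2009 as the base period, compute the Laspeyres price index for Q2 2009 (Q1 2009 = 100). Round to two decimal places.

131.35

Laspeyres price index uses base-period quantities as weights.
ΣP(Q2 2009)·Q(Q1 2009) = 3.39×73 + 19.56×17 + 876.32×11 + 4.83×74 + 5.93×55 + 6.10×25 = 247.47 + 332.52 + 9639.52 + 357.42 + 326.15 + 152.5 = 11055.58
ΣP(Q1 2009)·Q(Q1 2009) = 4.24×73 + 19.58×17 + 643.61×11 + 3.67×74 + 5.14×55 + 5.63×25 = 309.52 + 332.86 + 7079.71 + 271.58 + 282.7 + 140.75 = 8417.12
Index = 11055.58 / 8417.12 × 100 = 131.3464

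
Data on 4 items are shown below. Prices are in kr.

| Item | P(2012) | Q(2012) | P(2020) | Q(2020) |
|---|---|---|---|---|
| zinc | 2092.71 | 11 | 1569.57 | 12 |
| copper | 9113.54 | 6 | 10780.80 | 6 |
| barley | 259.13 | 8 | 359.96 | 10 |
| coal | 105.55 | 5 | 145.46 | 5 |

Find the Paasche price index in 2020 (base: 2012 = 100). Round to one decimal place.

Paasche price index uses current-period quantities as weights.
ΣP(2020)·Q(2020) = 1569.57×12 + 10780.80×6 + 359.96×10 + 145.46×5 = 18834.84 + 64684.8 + 3599.6 + 727.3 = 87846.54
ΣP(2012)·Q(2020) = 2092.71×12 + 9113.54×6 + 259.13×10 + 105.55×5 = 25112.52 + 54681.24 + 2591.3 + 527.75 = 82912.81
Index = 87846.54 / 82912.81 × 100 = 105.9505

106.0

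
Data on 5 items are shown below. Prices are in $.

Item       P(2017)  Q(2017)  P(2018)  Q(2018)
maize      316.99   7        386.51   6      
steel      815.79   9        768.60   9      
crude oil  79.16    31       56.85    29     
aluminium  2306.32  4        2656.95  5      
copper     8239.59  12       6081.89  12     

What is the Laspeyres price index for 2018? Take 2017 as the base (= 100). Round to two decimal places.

79.09

Laspeyres price index uses base-period quantities as weights.
ΣP(2018)·Q(2017) = 386.51×7 + 768.60×9 + 56.85×31 + 2656.95×4 + 6081.89×12 = 2705.57 + 6917.4 + 1762.35 + 10627.8 + 72982.68 = 94995.8
ΣP(2017)·Q(2017) = 316.99×7 + 815.79×9 + 79.16×31 + 2306.32×4 + 8239.59×12 = 2218.93 + 7342.11 + 2453.96 + 9225.28 + 98875.08 = 120115.36
Index = 94995.8 / 120115.36 × 100 = 79.0871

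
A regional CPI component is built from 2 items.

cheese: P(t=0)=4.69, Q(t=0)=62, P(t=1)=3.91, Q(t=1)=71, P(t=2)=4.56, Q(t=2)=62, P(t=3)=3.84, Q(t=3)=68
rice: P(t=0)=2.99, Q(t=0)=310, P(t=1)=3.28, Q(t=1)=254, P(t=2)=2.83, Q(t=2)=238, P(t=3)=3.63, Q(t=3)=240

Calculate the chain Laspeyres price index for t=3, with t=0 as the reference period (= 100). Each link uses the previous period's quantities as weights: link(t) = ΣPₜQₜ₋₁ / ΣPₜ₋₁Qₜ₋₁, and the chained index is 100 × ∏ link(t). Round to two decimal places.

111.86

Link t=0→t=1:
ΣP(t=1)Q(t=0) = 3.91×62 + 3.28×310 = 242.42 + 1016.8 = 1259.22
ΣP(t=0)Q(t=0) = 4.69×62 + 2.99×310 = 290.78 + 926.9 = 1217.68
link = 1259.22/1217.68 = 1.034114
Link t=1→t=2:
ΣP(t=2)Q(t=1) = 4.56×71 + 2.83×254 = 323.76 + 718.82 = 1042.58
ΣP(t=1)Q(t=1) = 3.91×71 + 3.28×254 = 277.61 + 833.12 = 1110.73
link = 1042.58/1110.73 = 0.938644
Link t=2→t=3:
ΣP(t=3)Q(t=2) = 3.84×62 + 3.63×238 = 238.08 + 863.94 = 1102.02
ΣP(t=2)Q(t=2) = 4.56×62 + 2.83×238 = 282.72 + 673.54 = 956.26
link = 1102.02/956.26 = 1.152427
Chained index = 100 × 1.034114 × 0.938644 × 1.152427 = 111.8621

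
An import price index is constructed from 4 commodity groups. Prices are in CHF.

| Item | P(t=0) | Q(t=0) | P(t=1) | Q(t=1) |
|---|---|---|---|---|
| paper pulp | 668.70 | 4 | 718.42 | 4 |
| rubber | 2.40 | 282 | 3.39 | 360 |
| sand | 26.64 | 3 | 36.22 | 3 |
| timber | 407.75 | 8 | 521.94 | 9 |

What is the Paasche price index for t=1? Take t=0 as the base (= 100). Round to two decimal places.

122.11

Paasche price index uses current-period quantities as weights.
ΣP(t=1)·Q(t=1) = 718.42×4 + 3.39×360 + 36.22×3 + 521.94×9 = 2873.68 + 1220.4 + 108.66 + 4697.46 = 8900.2
ΣP(t=0)·Q(t=1) = 668.70×4 + 2.40×360 + 26.64×3 + 407.75×9 = 2674.8 + 864 + 79.92 + 3669.75 = 7288.47
Index = 8900.2 / 7288.47 × 100 = 122.1134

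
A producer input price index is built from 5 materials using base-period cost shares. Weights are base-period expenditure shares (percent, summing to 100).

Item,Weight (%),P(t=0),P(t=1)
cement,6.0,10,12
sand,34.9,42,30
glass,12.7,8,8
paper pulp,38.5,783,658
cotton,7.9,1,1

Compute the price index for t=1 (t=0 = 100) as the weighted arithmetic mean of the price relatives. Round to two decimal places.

cement: 6.0 × (12/10) = 6.0 × 1.200000 = 7.2000
sand: 34.9 × (30/42) = 34.9 × 0.714286 = 24.9286
glass: 12.7 × (8/8) = 12.7 × 1.000000 = 12.7000
paper pulp: 38.5 × (658/783) = 38.5 × 0.840358 = 32.3538
cotton: 7.9 × (1/1) = 7.9 × 1.000000 = 7.9000
Index = Σ wᵢ·(p₁ᵢ/p₀ᵢ) = 7.2000 + 24.9286 + 12.7000 + 32.3538 + 7.9000 = 85.0823

85.08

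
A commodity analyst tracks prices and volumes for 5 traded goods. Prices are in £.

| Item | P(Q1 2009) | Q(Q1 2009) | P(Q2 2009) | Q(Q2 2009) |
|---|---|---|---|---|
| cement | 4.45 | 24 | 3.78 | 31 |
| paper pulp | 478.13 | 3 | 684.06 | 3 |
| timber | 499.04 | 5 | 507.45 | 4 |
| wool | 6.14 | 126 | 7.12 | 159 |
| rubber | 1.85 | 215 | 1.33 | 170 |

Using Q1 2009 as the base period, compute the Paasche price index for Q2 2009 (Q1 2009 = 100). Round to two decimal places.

114.37

Paasche price index uses current-period quantities as weights.
ΣP(Q2 2009)·Q(Q2 2009) = 3.78×31 + 684.06×3 + 507.45×4 + 7.12×159 + 1.33×170 = 117.18 + 2052.18 + 2029.8 + 1132.08 + 226.1 = 5557.34
ΣP(Q1 2009)·Q(Q2 2009) = 4.45×31 + 478.13×3 + 499.04×4 + 6.14×159 + 1.85×170 = 137.95 + 1434.39 + 1996.16 + 976.26 + 314.5 = 4859.26
Index = 5557.34 / 4859.26 × 100 = 114.3660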